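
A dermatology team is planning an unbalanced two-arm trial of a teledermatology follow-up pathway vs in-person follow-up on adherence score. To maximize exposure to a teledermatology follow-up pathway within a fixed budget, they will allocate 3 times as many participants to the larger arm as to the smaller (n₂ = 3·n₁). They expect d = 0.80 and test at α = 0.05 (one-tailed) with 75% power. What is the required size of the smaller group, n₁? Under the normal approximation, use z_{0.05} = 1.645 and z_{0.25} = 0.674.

n₁ = 12

With allocation ratio k = n₂/n₁ = 3, Var(x̄₁−x̄₂) = σ²(1/n₁ + 1/(k·n₁)) = σ²·(k+1)/(k·n₁).
So n₁ = (1 + 1/k)·((z_{α} + z_β)/d)² = 1.333 × (2.319/0.80)².
n₁ = 1.333 × 8.40 = 11.2.
Round up: n₁ = 12, giving n₂ = 3 × 12 = 36.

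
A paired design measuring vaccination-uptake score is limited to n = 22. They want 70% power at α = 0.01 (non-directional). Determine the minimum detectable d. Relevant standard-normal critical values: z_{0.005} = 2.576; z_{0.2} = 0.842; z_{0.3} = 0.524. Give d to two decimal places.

For a single sample (or paired design) of n = 22: d_min = (z_{α/2} + z_β)/√n.
z-sum = 2.576 + 0.524 = 3.100.
d_min = 3.100 / √22 = 3.100 / 4.690 = 0.661.

d_min ≈ 0.66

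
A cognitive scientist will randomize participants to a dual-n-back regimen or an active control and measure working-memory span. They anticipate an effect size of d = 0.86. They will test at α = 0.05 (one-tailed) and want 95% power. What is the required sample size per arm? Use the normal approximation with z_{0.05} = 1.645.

For two independent groups with equal n: n = 2·((z_{α} + z_β) / d)².
z_{α} + z_β = 1.645 + 1.645 = 3.290.
n = 2 × (3.290 / 0.86)² = 2 × 3.826² = 2 × 14.64 = 29.3.
Round up to the next whole participant.

n = 30 per group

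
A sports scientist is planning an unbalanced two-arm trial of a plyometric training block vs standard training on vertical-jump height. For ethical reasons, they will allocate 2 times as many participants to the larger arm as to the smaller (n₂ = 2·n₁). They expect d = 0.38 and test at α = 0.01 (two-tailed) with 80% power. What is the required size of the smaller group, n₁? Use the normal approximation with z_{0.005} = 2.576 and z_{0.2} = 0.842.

With allocation ratio k = n₂/n₁ = 2, Var(x̄₁−x̄₂) = σ²(1/n₁ + 1/(k·n₁)) = σ²·(k+1)/(k·n₁).
So n₁ = (1 + 1/k)·((z_{α/2} + z_β)/d)² = 1.500 × (3.418/0.38)².
n₁ = 1.500 × 80.91 = 121.4.
Round up: n₁ = 122, giving n₂ = 2 × 122 = 244.

n₁ = 122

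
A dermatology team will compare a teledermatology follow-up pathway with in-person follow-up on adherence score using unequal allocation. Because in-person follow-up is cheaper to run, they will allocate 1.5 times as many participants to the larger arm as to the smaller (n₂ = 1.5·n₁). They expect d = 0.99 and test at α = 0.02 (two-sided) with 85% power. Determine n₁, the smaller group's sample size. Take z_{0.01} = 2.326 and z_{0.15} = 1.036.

With allocation ratio k = n₂/n₁ = 1.5, Var(x̄₁−x̄₂) = σ²(1/n₁ + 1/(k·n₁)) = σ²·(k+1)/(k·n₁).
So n₁ = (1 + 1/k)·((z_{α/2} + z_β)/d)² = 1.667 × (3.362/0.99)².
n₁ = 1.667 × 11.53 = 19.2.
Round up: n₁ = 20, giving n₂ = 1.5 × 20 = 30.

n₁ = 20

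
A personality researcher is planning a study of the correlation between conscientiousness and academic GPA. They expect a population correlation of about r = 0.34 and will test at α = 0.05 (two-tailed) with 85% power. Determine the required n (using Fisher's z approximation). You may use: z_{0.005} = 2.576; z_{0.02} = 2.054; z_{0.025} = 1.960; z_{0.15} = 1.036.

n = 75

Fisher's z: C = ½·ln((1+r)/(1−r)) = ½·ln(2.0303) = 0.3541.
n = ((z_{α/2} + z_β)/C)² + 3.
(1.960 + 1.036) / 0.3541 = 2.996 / 0.3541 = 8.461.
n = 8.461² + 3 = 71.59 + 3 = 74.6.
Round up.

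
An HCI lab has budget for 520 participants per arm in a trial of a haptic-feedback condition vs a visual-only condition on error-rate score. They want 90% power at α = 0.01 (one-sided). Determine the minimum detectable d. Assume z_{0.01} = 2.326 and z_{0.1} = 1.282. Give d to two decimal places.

d_min ≈ 0.22

For two independent groups of n = 520 each: d_min = (z_{α} + z_β)·√(2/n).
z-sum = 2.326 + 1.282 = 3.608.
d_min = 3.608 × √(2/520) = 3.608 × 0.0620 = 0.224.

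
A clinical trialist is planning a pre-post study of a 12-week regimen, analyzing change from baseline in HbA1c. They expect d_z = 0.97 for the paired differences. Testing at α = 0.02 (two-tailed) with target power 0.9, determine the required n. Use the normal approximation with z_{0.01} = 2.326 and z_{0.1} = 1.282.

For a paired (one-sample on differences) test: n = ((z_{α/2} + z_β) / d)².
z_{α/2} + z_β = 2.326 + 1.282 = 3.608.
n = (3.608 / 0.97)² = 3.720² = 13.84.
Round up.

n = 14 pairs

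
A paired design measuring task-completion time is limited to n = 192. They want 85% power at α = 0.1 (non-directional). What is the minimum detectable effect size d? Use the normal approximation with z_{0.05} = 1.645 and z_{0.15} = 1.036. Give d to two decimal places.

For a single sample (or paired design) of n = 192: d_min = (z_{α/2} + z_β)/√n.
z-sum = 1.645 + 1.036 = 2.681.
d_min = 2.681 / √192 = 2.681 / 13.856 = 0.193.

d_min ≈ 0.19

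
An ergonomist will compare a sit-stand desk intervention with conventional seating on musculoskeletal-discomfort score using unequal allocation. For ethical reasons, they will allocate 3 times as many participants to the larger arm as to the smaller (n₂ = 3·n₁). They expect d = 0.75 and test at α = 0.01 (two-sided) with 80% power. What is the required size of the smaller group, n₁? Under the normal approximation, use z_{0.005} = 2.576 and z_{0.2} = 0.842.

With allocation ratio k = n₂/n₁ = 3, Var(x̄₁−x̄₂) = σ²(1/n₁ + 1/(k·n₁)) = σ²·(k+1)/(k·n₁).
So n₁ = (1 + 1/k)·((z_{α/2} + z_β)/d)² = 1.333 × (3.418/0.75)².
n₁ = 1.333 × 20.77 = 27.7.
Round up: n₁ = 28, giving n₂ = 3 × 28 = 84.

n₁ = 28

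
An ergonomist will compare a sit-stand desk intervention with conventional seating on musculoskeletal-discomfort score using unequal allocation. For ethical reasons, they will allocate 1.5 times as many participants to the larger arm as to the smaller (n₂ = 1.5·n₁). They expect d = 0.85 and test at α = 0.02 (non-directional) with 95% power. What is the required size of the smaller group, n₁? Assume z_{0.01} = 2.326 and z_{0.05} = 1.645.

n₁ = 37

With allocation ratio k = n₂/n₁ = 1.5, Var(x̄₁−x̄₂) = σ²(1/n₁ + 1/(k·n₁)) = σ²·(k+1)/(k·n₁).
So n₁ = (1 + 1/k)·((z_{α/2} + z_β)/d)² = 1.667 × (3.971/0.85)².
n₁ = 1.667 × 21.83 = 36.4.
Round up: n₁ = 37, giving n₂ = ⌈1.5 × 37⌉ = ⌈55.5⌉ = 56.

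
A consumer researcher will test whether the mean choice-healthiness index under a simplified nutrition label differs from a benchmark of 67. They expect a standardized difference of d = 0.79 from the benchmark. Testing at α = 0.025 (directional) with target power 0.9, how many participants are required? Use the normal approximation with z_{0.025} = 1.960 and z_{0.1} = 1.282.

n = 17

For a one-sample test: n = ((z_{α} + z_β) / d)².
z_{α} + z_β = 1.960 + 1.282 = 3.242.
n = (3.242 / 0.79)² = 4.104² = 16.84.
Round up.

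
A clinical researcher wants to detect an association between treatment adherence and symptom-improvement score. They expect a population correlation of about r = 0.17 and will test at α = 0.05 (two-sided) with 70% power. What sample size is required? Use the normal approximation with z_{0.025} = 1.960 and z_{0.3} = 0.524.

n = 213

Fisher's z: C = ½·ln((1+r)/(1−r)) = ½·ln(1.4096) = 0.1717.
n = ((z_{α/2} + z_β)/C)² + 3.
(1.960 + 0.524) / 0.1717 = 2.484 / 0.1717 = 14.467.
n = 14.467² + 3 = 209.30 + 3 = 212.3.
Round up.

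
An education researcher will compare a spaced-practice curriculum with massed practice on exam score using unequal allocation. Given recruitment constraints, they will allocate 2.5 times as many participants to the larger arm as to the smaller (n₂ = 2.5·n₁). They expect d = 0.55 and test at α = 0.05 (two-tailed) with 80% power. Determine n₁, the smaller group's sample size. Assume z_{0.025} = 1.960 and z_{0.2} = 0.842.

n₁ = 37

With allocation ratio k = n₂/n₁ = 2.5, Var(x̄₁−x̄₂) = σ²(1/n₁ + 1/(k·n₁)) = σ²·(k+1)/(k·n₁).
So n₁ = (1 + 1/k)·((z_{α/2} + z_β)/d)² = 1.400 × (2.802/0.55)².
n₁ = 1.400 × 25.95 = 36.3.
Round up: n₁ = 37, giving n₂ = ⌈2.5 × 37⌉ = ⌈92.5⌉ = 93.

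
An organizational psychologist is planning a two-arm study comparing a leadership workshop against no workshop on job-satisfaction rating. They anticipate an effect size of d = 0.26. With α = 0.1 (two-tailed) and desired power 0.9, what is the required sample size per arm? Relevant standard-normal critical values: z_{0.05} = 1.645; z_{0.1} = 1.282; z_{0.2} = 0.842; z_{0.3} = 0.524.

For two independent groups with equal n: n = 2·((z_{α/2} + z_β) / d)².
z_{α/2} + z_β = 1.645 + 1.282 = 2.927.
n = 2 × (2.927 / 0.26)² = 2 × 11.258² = 2 × 126.74 = 253.5.
Round up to the next whole participant.

n = 254 per group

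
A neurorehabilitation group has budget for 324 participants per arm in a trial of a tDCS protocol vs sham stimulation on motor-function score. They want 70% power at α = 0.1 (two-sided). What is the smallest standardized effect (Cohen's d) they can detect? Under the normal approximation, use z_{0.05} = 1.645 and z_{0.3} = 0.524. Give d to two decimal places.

For two independent groups of n = 324 each: d_min = (z_{α/2} + z_β)·√(2/n).
z-sum = 1.645 + 0.524 = 2.169.
d_min = 2.169 × √(2/324) = 2.169 × 0.0786 = 0.170.

d_min ≈ 0.17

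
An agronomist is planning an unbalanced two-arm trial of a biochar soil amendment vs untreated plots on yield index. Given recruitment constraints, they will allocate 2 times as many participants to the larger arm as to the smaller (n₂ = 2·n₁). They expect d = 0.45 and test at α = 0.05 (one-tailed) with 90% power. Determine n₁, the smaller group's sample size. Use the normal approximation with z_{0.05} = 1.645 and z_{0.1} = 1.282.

n₁ = 64

With allocation ratio k = n₂/n₁ = 2, Var(x̄₁−x̄₂) = σ²(1/n₁ + 1/(k·n₁)) = σ²·(k+1)/(k·n₁).
So n₁ = (1 + 1/k)·((z_{α} + z_β)/d)² = 1.500 × (2.927/0.45)².
n₁ = 1.500 × 42.31 = 63.5.
Round up: n₁ = 64, giving n₂ = 2 × 64 = 128.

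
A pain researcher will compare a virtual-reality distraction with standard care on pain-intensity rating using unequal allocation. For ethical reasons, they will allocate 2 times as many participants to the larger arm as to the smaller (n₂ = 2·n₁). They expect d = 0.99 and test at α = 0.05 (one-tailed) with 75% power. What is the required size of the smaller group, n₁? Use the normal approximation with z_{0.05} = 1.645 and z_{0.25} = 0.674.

n₁ = 9

With allocation ratio k = n₂/n₁ = 2, Var(x̄₁−x̄₂) = σ²(1/n₁ + 1/(k·n₁)) = σ²·(k+1)/(k·n₁).
So n₁ = (1 + 1/k)·((z_{α} + z_β)/d)² = 1.500 × (2.319/0.99)².
n₁ = 1.500 × 5.49 = 8.2.
Round up: n₁ = 9, giving n₂ = 2 × 9 = 18.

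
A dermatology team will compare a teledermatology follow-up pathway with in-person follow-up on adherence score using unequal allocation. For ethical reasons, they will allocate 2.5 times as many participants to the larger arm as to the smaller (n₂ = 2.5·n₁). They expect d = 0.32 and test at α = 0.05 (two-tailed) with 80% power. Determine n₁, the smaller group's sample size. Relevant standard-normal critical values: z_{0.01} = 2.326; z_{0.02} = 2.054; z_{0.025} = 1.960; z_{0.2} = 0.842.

n₁ = 108

With allocation ratio k = n₂/n₁ = 2.5, Var(x̄₁−x̄₂) = σ²(1/n₁ + 1/(k·n₁)) = σ²·(k+1)/(k·n₁).
So n₁ = (1 + 1/k)·((z_{α/2} + z_β)/d)² = 1.400 × (2.802/0.32)².
n₁ = 1.400 × 76.67 = 107.3.
Round up: n₁ = 108, giving n₂ = 2.5 × 108 = 270.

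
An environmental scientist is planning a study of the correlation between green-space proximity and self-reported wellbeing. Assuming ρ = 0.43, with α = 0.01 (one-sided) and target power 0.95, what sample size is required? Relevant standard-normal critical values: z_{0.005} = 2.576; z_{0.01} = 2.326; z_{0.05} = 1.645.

n = 78

Fisher's z: C = ½·ln((1+r)/(1−r)) = ½·ln(2.5088) = 0.4599.
n = ((z_{α} + z_β)/C)² + 3.
(2.326 + 1.645) / 0.4599 = 3.971 / 0.4599 = 8.634.
n = 8.634² + 3 = 74.55 + 3 = 77.6.
Round up.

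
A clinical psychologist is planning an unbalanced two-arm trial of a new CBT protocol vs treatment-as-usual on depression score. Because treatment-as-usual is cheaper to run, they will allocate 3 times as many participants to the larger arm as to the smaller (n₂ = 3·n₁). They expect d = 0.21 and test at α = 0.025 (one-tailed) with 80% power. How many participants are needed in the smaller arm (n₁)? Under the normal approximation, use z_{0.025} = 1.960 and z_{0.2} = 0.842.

n₁ = 238

With allocation ratio k = n₂/n₁ = 3, Var(x̄₁−x̄₂) = σ²(1/n₁ + 1/(k·n₁)) = σ²·(k+1)/(k·n₁).
So n₁ = (1 + 1/k)·((z_{α} + z_β)/d)² = 1.333 × (2.802/0.21)².
n₁ = 1.333 × 178.03 = 237.4.
Round up: n₁ = 238, giving n₂ = 3 × 238 = 714.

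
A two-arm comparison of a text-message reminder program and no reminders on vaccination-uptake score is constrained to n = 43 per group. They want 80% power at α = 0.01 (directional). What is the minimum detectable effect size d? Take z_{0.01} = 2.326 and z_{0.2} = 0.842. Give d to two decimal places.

d_min ≈ 0.68

For two independent groups of n = 43 each: d_min = (z_{α} + z_β)·√(2/n).
z-sum = 2.326 + 0.842 = 3.168.
d_min = 3.168 × √(2/43) = 3.168 × 0.2157 = 0.683.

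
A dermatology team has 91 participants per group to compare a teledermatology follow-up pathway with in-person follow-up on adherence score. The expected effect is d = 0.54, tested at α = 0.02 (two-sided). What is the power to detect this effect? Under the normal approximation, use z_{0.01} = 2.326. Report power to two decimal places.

power ≈ 0.91

For two equal groups, power = Φ(d·√(n/2) − z_{α/2}).
d·√(n/2) = 0.54 × √(91/2) = 0.54 × 6.745 = 3.642.
z_β = 3.642 − 2.326 = 1.316.
Power = Φ(1.316) = 0.906.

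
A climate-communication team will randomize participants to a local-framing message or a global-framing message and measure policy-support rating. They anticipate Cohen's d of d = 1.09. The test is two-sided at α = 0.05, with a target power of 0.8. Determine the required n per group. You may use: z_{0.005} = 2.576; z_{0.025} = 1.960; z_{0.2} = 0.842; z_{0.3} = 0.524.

For two independent groups with equal n: n = 2·((z_{α/2} + z_β) / d)².
z_{α/2} + z_β = 1.960 + 0.842 = 2.802.
n = 2 × (2.802 / 1.09)² = 2 × 2.571² = 2 × 6.61 = 13.2.
Round up to the next whole participant.

n = 14 per group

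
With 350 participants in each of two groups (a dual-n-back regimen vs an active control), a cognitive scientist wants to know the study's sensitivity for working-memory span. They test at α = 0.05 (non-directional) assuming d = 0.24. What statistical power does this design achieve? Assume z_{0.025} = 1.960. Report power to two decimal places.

power ≈ 0.89

For two equal groups, power = Φ(d·√(n/2) − z_{α/2}).
d·√(n/2) = 0.24 × √(350/2) = 0.24 × 13.229 = 3.175.
z_β = 3.175 − 1.960 = 1.215.
Power = Φ(1.215) = 0.888.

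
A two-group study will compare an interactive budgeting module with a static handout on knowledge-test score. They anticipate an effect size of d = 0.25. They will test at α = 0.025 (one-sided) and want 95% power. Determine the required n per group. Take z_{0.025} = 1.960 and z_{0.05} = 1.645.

n = 416 per group

For two independent groups with equal n: n = 2·((z_{α} + z_β) / d)².
z_{α} + z_β = 1.960 + 1.645 = 3.605.
n = 2 × (3.605 / 0.25)² = 2 × 14.420² = 2 × 207.94 = 415.9.
Round up to the next whole participant.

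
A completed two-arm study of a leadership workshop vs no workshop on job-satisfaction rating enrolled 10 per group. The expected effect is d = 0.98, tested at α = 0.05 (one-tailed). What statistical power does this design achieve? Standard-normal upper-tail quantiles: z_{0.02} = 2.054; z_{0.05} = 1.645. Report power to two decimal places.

power ≈ 0.71

For two equal groups, power = Φ(d·√(n/2) − z_{α}).
d·√(n/2) = 0.98 × √(10/2) = 0.98 × 2.236 = 2.191.
z_β = 2.191 − 1.645 = 0.546.
Power = Φ(0.546) = 0.708.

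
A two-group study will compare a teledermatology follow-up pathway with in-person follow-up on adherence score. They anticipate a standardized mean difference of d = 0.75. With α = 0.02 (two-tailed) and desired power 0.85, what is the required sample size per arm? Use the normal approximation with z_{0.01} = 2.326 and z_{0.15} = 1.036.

n = 41 per group

For two independent groups with equal n: n = 2·((z_{α/2} + z_β) / d)².
z_{α/2} + z_β = 2.326 + 1.036 = 3.362.
n = 2 × (3.362 / 0.75)² = 2 × 4.483² = 2 × 20.09 = 40.2.
Round up to the next whole participant.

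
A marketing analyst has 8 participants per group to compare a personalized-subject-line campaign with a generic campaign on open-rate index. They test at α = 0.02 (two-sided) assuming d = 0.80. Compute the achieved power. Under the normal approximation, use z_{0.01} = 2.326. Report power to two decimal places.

For two equal groups, power = Φ(d·√(n/2) − z_{α/2}).
d·√(n/2) = 0.80 × √(8/2) = 0.80 × 2.000 = 1.600.
z_β = 1.600 − 2.326 = -0.726.
Power = Φ(-0.726) = 0.234.

power ≈ 0.23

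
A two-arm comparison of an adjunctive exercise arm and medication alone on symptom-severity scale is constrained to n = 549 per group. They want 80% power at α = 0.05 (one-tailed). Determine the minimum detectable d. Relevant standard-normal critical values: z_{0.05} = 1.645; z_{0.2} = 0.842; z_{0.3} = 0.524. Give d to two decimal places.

For two independent groups of n = 549 each: d_min = (z_{α} + z_β)·√(2/n).
z-sum = 1.645 + 0.842 = 2.487.
d_min = 2.487 × √(2/549) = 2.487 × 0.0604 = 0.150.

d_min ≈ 0.15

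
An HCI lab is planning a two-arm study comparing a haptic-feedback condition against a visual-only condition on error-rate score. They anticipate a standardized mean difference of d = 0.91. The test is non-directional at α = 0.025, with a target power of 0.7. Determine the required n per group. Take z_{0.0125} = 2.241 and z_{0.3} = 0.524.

For two independent groups with equal n: n = 2·((z_{α/2} + z_β) / d)².
z_{α/2} + z_β = 2.241 + 0.524 = 2.765.
n = 2 × (2.765 / 0.91)² = 2 × 3.038² = 2 × 9.23 = 18.5.
Round up to the next whole participant.

n = 19 per group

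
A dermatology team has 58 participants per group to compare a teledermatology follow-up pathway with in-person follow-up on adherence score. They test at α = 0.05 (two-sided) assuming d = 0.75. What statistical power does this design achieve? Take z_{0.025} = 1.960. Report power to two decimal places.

power ≈ 0.98

For two equal groups, power = Φ(d·√(n/2) − z_{α/2}).
d·√(n/2) = 0.75 × √(58/2) = 0.75 × 5.385 = 4.039.
z_β = 4.039 − 1.960 = 2.079.
Power = Φ(2.079) = 0.981.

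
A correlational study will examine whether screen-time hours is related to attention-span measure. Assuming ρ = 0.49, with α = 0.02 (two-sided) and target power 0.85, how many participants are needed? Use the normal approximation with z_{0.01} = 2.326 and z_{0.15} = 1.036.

Fisher's z: C = ½·ln((1+r)/(1−r)) = ½·ln(2.9216) = 0.5361.
n = ((z_{α/2} + z_β)/C)² + 3.
(2.326 + 1.036) / 0.5361 = 3.362 / 0.5361 = 6.271.
n = 6.271² + 3 = 39.33 + 3 = 42.3.
Round up.

n = 43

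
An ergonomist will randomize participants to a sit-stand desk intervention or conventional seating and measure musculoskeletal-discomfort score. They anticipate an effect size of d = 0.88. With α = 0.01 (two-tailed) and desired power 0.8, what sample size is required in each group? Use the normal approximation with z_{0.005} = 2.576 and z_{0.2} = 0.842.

For two independent groups with equal n: n = 2·((z_{α/2} + z_β) / d)².
z_{α/2} + z_β = 2.576 + 0.842 = 3.418.
n = 2 × (3.418 / 0.88)² = 2 × 3.884² = 2 × 15.09 = 30.2.
Round up to the next whole participant.

n = 31 per group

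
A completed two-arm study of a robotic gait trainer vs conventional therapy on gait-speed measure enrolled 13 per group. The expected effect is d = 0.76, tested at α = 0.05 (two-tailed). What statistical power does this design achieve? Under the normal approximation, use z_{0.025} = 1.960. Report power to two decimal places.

For two equal groups, power = Φ(d·√(n/2) − z_{α/2}).
d·√(n/2) = 0.76 × √(13/2) = 0.76 × 2.550 = 1.938.
z_β = 1.938 − 1.960 = -0.022.
Power = Φ(-0.022) = 0.491.

power ≈ 0.49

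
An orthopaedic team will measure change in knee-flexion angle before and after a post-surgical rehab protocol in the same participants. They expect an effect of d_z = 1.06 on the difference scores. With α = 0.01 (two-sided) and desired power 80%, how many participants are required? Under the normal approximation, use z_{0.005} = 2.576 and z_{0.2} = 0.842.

n = 11 pairs

For a paired (one-sample on differences) test: n = ((z_{α/2} + z_β) / d)².
z_{α/2} + z_β = 2.576 + 0.842 = 3.418.
n = (3.418 / 1.06)² = 3.225² = 10.40.
Round up.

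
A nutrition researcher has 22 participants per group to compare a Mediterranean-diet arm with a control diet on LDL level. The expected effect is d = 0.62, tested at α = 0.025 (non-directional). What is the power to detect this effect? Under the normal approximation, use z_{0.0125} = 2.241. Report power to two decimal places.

For two equal groups, power = Φ(d·√(n/2) − z_{α/2}).
d·√(n/2) = 0.62 × √(22/2) = 0.62 × 3.317 = 2.056.
z_β = 2.056 − 2.241 = -0.185.
Power = Φ(-0.185) = 0.427.

power ≈ 0.43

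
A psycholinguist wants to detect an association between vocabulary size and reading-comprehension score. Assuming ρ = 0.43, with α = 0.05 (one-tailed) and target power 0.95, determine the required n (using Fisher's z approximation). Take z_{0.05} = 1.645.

n = 55

Fisher's z: C = ½·ln((1+r)/(1−r)) = ½·ln(2.5088) = 0.4599.
n = ((z_{α} + z_β)/C)² + 3.
(1.645 + 1.645) / 0.4599 = 3.290 / 0.4599 = 7.154.
n = 7.154² + 3 = 51.18 + 3 = 54.2.
Round up.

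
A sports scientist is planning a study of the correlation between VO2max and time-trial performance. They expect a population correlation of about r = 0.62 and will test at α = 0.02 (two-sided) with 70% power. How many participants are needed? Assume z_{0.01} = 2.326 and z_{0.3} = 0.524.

Fisher's z: C = ½·ln((1+r)/(1−r)) = ½·ln(4.2632) = 0.7250.
n = ((z_{α/2} + z_β)/C)² + 3.
(2.326 + 0.524) / 0.7250 = 2.850 / 0.7250 = 3.931.
n = 3.931² + 3 = 15.45 + 3 = 18.5.
Round up.

n = 19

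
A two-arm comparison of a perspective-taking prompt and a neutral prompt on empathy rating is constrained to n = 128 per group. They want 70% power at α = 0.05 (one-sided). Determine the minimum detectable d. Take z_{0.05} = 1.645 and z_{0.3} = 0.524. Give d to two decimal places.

d_min ≈ 0.27

For two independent groups of n = 128 each: d_min = (z_{α} + z_β)·√(2/n).
z-sum = 1.645 + 0.524 = 2.169.
d_min = 2.169 × √(2/128) = 2.169 × 0.1250 = 0.271.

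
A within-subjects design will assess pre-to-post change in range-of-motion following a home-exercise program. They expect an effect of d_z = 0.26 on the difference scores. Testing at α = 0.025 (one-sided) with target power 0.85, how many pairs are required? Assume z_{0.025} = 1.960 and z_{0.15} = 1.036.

n = 133 pairs

For a paired (one-sample on differences) test: n = ((z_{α} + z_β) / d)².
z_{α} + z_β = 1.960 + 1.036 = 2.996.
n = (2.996 / 0.26)² = 11.523² = 132.78.
Round up.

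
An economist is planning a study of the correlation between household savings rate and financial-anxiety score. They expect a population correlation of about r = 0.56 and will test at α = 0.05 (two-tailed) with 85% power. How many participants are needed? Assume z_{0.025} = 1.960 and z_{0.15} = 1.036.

n = 26

Fisher's z: C = ½·ln((1+r)/(1−r)) = ½·ln(3.5455) = 0.6328.
n = ((z_{α/2} + z_β)/C)² + 3.
(1.960 + 1.036) / 0.6328 = 2.996 / 0.6328 = 4.735.
n = 4.735² + 3 = 22.42 + 3 = 25.4.
Round up.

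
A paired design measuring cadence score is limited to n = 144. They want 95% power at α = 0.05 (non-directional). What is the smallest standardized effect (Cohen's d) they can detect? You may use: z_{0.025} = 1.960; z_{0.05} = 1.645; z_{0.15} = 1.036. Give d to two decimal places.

d_min ≈ 0.30

For a single sample (or paired design) of n = 144: d_min = (z_{α/2} + z_β)/√n.
z-sum = 1.960 + 1.645 = 3.605.
d_min = 3.605 / √144 = 3.605 / 12.000 = 0.300.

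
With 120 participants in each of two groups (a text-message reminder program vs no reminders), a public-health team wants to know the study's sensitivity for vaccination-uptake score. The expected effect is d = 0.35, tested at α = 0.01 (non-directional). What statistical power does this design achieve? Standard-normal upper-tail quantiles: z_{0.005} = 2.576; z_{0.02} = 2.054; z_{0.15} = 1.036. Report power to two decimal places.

For two equal groups, power = Φ(d·√(n/2) − z_{α/2}).
d·√(n/2) = 0.35 × √(120/2) = 0.35 × 7.746 = 2.711.
z_β = 2.711 − 2.576 = 0.135.
Power = Φ(0.135) = 0.554.

power ≈ 0.55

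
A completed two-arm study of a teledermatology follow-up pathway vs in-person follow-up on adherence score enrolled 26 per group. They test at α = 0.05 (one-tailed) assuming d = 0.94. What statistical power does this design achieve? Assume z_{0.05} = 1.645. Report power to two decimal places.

For two equal groups, power = Φ(d·√(n/2) − z_{α}).
d·√(n/2) = 0.94 × √(26/2) = 0.94 × 3.606 = 3.389.
z_β = 3.389 − 1.645 = 1.744.
Power = Φ(1.744) = 0.959.

power ≈ 0.96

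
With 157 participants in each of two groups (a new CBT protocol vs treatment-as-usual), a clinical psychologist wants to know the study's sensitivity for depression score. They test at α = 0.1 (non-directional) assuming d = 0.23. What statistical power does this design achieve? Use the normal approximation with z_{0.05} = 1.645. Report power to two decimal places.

power ≈ 0.65

For two equal groups, power = Φ(d·√(n/2) − z_{α/2}).
d·√(n/2) = 0.23 × √(157/2) = 0.23 × 8.860 = 2.038.
z_β = 2.038 − 1.645 = 0.393.
Power = Φ(0.393) = 0.653.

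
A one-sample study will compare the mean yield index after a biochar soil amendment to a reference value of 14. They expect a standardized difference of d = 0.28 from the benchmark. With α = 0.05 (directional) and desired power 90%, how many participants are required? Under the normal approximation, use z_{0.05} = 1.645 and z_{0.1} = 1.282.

For a one-sample test: n = ((z_{α} + z_β) / d)².
z_{α} + z_β = 1.645 + 1.282 = 2.927.
n = (2.927 / 0.28)² = 10.454² = 109.28.
Round up.

n = 110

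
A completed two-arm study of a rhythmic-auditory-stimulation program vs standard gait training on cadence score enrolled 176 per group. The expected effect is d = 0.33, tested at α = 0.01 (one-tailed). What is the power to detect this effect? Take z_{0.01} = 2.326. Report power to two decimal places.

power ≈ 0.78

For two equal groups, power = Φ(d·√(n/2) − z_{α}).
d·√(n/2) = 0.33 × √(176/2) = 0.33 × 9.381 = 3.096.
z_β = 3.096 − 2.326 = 0.770.
Power = Φ(0.770) = 0.779.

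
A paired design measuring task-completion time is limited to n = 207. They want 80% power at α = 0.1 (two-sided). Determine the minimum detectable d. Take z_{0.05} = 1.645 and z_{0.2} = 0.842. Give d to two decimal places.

For a single sample (or paired design) of n = 207: d_min = (z_{α/2} + z_β)/√n.
z-sum = 1.645 + 0.842 = 2.487.
d_min = 2.487 / √207 = 2.487 / 14.387 = 0.173.

d_min ≈ 0.17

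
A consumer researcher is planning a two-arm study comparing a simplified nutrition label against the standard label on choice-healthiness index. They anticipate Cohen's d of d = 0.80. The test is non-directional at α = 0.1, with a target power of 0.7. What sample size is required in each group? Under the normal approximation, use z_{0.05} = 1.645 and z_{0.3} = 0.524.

For two independent groups with equal n: n = 2·((z_{α/2} + z_β) / d)².
z_{α/2} + z_β = 1.645 + 0.524 = 2.169.
n = 2 × (2.169 / 0.80)² = 2 × 2.711² = 2 × 7.35 = 14.7.
Round up to the next whole participant.

n = 15 per group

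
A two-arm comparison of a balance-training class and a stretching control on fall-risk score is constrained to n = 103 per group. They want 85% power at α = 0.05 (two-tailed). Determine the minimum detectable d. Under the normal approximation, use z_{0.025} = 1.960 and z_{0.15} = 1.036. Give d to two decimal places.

For two independent groups of n = 103 each: d_min = (z_{α/2} + z_β)·√(2/n).
z-sum = 1.960 + 1.036 = 2.996.
d_min = 2.996 × √(2/103) = 2.996 × 0.1393 = 0.417.

d_min ≈ 0.42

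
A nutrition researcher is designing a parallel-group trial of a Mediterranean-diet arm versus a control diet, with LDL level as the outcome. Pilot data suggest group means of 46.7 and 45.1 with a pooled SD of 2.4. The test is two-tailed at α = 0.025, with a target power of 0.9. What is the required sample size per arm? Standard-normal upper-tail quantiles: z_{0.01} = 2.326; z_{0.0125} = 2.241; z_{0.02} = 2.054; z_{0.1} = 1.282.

n = 56 per group

Cohen's d = |M₁ − M₂| / SD_pooled = |46.7 − 45.1| / 2.4 = 1.6 / 2.4 = 0.667.
For two independent groups with equal n: n = 2·((z_{α/2} + z_β) / d)².
z_{α/2} + z_β = 2.241 + 1.282 = 3.523.
n = 2 × (3.523 / 0.667)² = 2 × 5.282² = 2 × 27.90 = 55.8.
Round up to the next whole participant.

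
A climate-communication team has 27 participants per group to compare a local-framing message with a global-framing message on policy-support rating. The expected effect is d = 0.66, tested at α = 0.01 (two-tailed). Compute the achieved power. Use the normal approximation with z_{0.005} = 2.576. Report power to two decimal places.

power ≈ 0.44

For two equal groups, power = Φ(d·√(n/2) − z_{α/2}).
d·√(n/2) = 0.66 × √(27/2) = 0.66 × 3.674 = 2.425.
z_β = 2.425 − 2.576 = -0.151.
Power = Φ(-0.151) = 0.440.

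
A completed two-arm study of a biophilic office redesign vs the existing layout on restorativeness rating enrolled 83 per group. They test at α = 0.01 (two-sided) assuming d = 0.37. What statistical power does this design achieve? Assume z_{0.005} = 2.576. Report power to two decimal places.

For two equal groups, power = Φ(d·√(n/2) − z_{α/2}).
d·√(n/2) = 0.37 × √(83/2) = 0.37 × 6.442 = 2.384.
z_β = 2.384 − 2.576 = -0.192.
Power = Φ(-0.192) = 0.424.

power ≈ 0.42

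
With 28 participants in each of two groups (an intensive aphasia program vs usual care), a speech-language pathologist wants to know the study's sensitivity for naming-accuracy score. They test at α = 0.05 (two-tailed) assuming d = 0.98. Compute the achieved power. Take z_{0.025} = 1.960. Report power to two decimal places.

power ≈ 0.96

For two equal groups, power = Φ(d·√(n/2) − z_{α/2}).
d·√(n/2) = 0.98 × √(28/2) = 0.98 × 3.742 = 3.667.
z_β = 3.667 − 1.960 = 1.707.
Power = Φ(1.707) = 0.956.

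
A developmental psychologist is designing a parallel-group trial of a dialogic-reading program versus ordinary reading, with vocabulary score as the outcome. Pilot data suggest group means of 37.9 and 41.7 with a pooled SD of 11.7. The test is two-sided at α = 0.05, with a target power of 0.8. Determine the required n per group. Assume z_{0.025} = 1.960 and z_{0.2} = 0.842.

Cohen's d = |M₁ − M₂| / SD_pooled = |37.9 − 41.7| / 11.7 = 3.8 / 11.7 = 0.325.
For two independent groups with equal n: n = 2·((z_{α/2} + z_β) / d)².
z_{α/2} + z_β = 1.960 + 0.842 = 2.802.
n = 2 × (2.802 / 0.325)² = 2 × 8.622² = 2 × 74.33 = 148.7.
Round up to the next whole participant.

n = 149 per group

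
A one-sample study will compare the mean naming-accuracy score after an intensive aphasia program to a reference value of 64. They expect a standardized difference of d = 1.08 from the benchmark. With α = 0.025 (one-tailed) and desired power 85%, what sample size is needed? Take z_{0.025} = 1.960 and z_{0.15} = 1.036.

For a one-sample test: n = ((z_{α} + z_β) / d)².
z_{α} + z_β = 1.960 + 1.036 = 2.996.
n = (2.996 / 1.08)² = 2.774² = 7.70.
Round up.

n = 8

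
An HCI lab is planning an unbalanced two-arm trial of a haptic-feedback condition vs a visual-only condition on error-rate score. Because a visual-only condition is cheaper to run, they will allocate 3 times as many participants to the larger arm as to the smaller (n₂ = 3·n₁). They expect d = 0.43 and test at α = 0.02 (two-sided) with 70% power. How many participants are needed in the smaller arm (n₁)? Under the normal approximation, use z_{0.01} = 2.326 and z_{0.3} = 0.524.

n₁ = 59

With allocation ratio k = n₂/n₁ = 3, Var(x̄₁−x̄₂) = σ²(1/n₁ + 1/(k·n₁)) = σ²·(k+1)/(k·n₁).
So n₁ = (1 + 1/k)·((z_{α/2} + z_β)/d)² = 1.333 × (2.850/0.43)².
n₁ = 1.333 × 43.93 = 58.6.
Round up: n₁ = 59, giving n₂ = 3 × 59 = 177.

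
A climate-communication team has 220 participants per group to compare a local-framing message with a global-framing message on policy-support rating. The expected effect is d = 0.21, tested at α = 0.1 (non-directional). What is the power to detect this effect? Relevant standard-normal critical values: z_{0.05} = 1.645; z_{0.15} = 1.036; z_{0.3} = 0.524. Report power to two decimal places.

power ≈ 0.71

For two equal groups, power = Φ(d·√(n/2) − z_{α/2}).
d·√(n/2) = 0.21 × √(220/2) = 0.21 × 10.488 = 2.202.
z_β = 2.202 − 1.645 = 0.557.
Power = Φ(0.557) = 0.711.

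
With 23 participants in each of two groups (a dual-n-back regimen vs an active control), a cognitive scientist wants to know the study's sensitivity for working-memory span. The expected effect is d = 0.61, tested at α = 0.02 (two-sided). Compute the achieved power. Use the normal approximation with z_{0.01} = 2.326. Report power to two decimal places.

For two equal groups, power = Φ(d·√(n/2) − z_{α/2}).
d·√(n/2) = 0.61 × √(23/2) = 0.61 × 3.391 = 2.069.
z_β = 2.069 − 2.326 = -0.257.
Power = Φ(-0.257) = 0.398.

power ≈ 0.40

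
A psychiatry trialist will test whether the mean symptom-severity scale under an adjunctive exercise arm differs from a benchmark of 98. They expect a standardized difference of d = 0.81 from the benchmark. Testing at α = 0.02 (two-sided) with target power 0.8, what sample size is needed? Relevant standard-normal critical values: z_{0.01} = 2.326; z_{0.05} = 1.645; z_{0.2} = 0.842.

n = 16

For a one-sample test: n = ((z_{α/2} + z_β) / d)².
z_{α/2} + z_β = 2.326 + 0.842 = 3.168.
n = (3.168 / 0.81)² = 3.911² = 15.30.
Round up.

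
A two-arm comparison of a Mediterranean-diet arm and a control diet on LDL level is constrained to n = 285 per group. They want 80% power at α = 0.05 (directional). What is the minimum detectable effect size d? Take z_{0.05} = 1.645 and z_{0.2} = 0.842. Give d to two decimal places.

d_min ≈ 0.21

For two independent groups of n = 285 each: d_min = (z_{α} + z_β)·√(2/n).
z-sum = 1.645 + 0.842 = 2.487.
d_min = 2.487 × √(2/285) = 2.487 × 0.0838 = 0.208.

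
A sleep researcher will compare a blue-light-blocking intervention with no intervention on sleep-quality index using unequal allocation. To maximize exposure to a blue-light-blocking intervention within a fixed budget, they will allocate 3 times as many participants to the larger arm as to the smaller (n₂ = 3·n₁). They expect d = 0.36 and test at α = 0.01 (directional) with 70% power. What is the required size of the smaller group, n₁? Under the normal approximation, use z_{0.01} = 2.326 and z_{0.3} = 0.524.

With allocation ratio k = n₂/n₁ = 3, Var(x̄₁−x̄₂) = σ²(1/n₁ + 1/(k·n₁)) = σ²·(k+1)/(k·n₁).
So n₁ = (1 + 1/k)·((z_{α} + z_β)/d)² = 1.333 × (2.850/0.36)².
n₁ = 1.333 × 62.67 = 83.6.
Round up: n₁ = 84, giving n₂ = 3 × 84 = 252.

n₁ = 84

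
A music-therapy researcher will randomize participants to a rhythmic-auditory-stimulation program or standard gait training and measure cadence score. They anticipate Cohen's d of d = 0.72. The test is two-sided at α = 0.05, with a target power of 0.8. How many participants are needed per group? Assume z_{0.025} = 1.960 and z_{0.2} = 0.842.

For two independent groups with equal n: n = 2·((z_{α/2} + z_β) / d)².
z_{α/2} + z_β = 1.960 + 0.842 = 2.802.
n = 2 × (2.802 / 0.72)² = 2 × 3.892² = 2 × 15.15 = 30.3.
Round up to the next whole participant.

n = 31 per group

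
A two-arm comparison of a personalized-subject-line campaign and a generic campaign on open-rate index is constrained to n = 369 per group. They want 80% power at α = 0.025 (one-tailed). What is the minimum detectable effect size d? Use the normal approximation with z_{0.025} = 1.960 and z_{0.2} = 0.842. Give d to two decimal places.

d_min ≈ 0.21

For two independent groups of n = 369 each: d_min = (z_{α} + z_β)·√(2/n).
z-sum = 1.960 + 0.842 = 2.802.
d_min = 2.802 × √(2/369) = 2.802 × 0.0736 = 0.206.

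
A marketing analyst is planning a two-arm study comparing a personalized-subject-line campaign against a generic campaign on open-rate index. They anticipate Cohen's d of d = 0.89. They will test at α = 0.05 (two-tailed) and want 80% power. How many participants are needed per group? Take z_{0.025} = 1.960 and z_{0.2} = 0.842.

For two independent groups with equal n: n = 2·((z_{α/2} + z_β) / d)².
z_{α/2} + z_β = 1.960 + 0.842 = 2.802.
n = 2 × (2.802 / 0.89)² = 2 × 3.148² = 2 × 9.91 = 19.8.
Round up to the next whole participant.

n = 20 per group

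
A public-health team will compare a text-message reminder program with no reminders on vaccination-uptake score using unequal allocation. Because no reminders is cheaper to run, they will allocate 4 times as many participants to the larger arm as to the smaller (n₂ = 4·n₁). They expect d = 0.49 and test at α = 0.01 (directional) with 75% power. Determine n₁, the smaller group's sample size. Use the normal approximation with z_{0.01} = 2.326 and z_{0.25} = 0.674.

With allocation ratio k = n₂/n₁ = 4, Var(x̄₁−x̄₂) = σ²(1/n₁ + 1/(k·n₁)) = σ²·(k+1)/(k·n₁).
So n₁ = (1 + 1/k)·((z_{α} + z_β)/d)² = 1.250 × (3.000/0.49)².
n₁ = 1.250 × 37.48 = 46.9.
Round up: n₁ = 47, giving n₂ = 4 × 47 = 188.

n₁ = 47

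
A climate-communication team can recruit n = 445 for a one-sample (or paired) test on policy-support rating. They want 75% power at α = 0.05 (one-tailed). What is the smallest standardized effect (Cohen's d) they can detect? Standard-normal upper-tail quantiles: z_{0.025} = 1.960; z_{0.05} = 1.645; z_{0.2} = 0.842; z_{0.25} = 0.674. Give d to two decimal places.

For a single sample (or paired design) of n = 445: d_min = (z_{α} + z_β)/√n.
z-sum = 1.645 + 0.674 = 2.319.
d_min = 2.319 / √445 = 2.319 / 21.095 = 0.110.

d_min ≈ 0.11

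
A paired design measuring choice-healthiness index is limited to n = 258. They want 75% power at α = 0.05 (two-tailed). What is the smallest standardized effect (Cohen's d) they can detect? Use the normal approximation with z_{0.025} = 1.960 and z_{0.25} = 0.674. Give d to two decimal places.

For a single sample (or paired design) of n = 258: d_min = (z_{α/2} + z_β)/√n.
z-sum = 1.960 + 0.674 = 2.634.
d_min = 2.634 / √258 = 2.634 / 16.062 = 0.164.

d_min ≈ 0.16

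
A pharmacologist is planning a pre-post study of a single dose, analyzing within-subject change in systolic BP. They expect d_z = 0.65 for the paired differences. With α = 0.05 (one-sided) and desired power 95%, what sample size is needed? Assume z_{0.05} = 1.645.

n = 26 pairs

For a paired (one-sample on differences) test: n = ((z_{α} + z_β) / d)².
z_{α} + z_β = 1.645 + 1.645 = 3.290.
n = (3.290 / 0.65)² = 5.062² = 25.62.
Round up.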